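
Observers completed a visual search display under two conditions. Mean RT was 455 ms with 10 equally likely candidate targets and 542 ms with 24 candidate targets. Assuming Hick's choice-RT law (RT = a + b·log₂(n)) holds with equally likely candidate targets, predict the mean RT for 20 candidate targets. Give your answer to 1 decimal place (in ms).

523.9 ms

Solve the two-equation system in a and b:
  b = (542 − 455) / (log₂ 24 − log₂ 10) = 87 / (4.5850 − 3.3219) = 68.882 ms/bit
  a = 455 − 68.882 × 3.3219 = 226.180 ms
Then RT(20) = 226.180 + 68.882 × log₂ 20 = 226.180 + 68.882 × 4.3219 ≈ 523.882 ms.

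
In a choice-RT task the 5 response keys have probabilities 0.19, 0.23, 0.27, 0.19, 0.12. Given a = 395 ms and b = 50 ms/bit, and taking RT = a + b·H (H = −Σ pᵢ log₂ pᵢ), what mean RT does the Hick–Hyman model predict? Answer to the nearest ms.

509 ms

H = 0.19·log₂(1/0.19) + 0.23·log₂(1/0.23) + 0.27·log₂(1/0.27) + 0.19·log₂(1/0.19) + 0.12·log₂(1/0.12) = 2.2752 bits.
RT = 395 + 50 × 2.2752 = 508.76 ms.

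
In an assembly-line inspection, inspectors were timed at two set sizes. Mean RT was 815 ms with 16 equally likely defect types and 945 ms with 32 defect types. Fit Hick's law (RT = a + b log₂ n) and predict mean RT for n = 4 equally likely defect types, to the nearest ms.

Solve the two-equation system in a and b:
  b = (945 − 815) / (log₂ 32 − log₂ 16) = 130 / (5 − 4) = 130 ms/bit
  a = 815 − 130 × 4 = 295 ms
Then RT(4) = 295 + 130 × log₂ 4 = 295 + 130 × 2 ≈ 555.000 ms.

555 ms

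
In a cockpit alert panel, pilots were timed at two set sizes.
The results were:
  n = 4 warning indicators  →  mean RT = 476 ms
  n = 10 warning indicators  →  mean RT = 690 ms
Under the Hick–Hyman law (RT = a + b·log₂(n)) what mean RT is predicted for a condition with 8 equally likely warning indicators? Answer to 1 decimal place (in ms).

637.9 ms

Solve the two-equation system in a and b:
  b = (690 − 476) / (log₂ 10 − log₂ 4) = 214 / (3.3219 − 2) = 161.885 ms/bit
  a = 476 − 161.885 × 2 = 152.230 ms
Then RT(8) = 152.230 + 161.885 × log₂ 8 = 152.230 + 161.885 × 3 ≈ 637.885 ms.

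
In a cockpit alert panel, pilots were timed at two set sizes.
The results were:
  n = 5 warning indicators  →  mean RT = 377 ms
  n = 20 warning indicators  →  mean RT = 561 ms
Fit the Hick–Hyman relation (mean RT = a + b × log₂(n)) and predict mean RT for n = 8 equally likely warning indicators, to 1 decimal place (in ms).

439.4 ms

Solve the two-equation system in a and b:
  b = (561 − 377) / (log₂ 20 − log₂ 5) = 184 / (4.3219 − 2.3219) = 92.000 ms/bit
  a = 377 − 92.000 × 2.3219 = 163.383 ms
Then RT(8) = 163.383 + 92.000 × log₂ 8 = 163.383 + 92.000 × 3 ≈ 439.383 ms.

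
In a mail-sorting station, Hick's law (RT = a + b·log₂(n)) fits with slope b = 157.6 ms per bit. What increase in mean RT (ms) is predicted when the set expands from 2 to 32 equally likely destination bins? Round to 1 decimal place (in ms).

630.4 ms

Only the slope matters, since a is common to both: ΔRT = b·log₂(n₂/n₁).
log₂(32) − log₂(2) = log₂(32/2) = log₂(16) = 4.
ΔRT = 157.6 × 4.0000 = 630.400 ms.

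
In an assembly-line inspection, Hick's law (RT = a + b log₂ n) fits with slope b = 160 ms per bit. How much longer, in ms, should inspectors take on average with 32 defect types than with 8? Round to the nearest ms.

Only the slope matters, since a is common to both: ΔRT = b·log₂(n₂/n₁).
log₂(32) − log₂(8) = log₂(32/8) = log₂(4) = 2.
ΔRT = 160 × 2.0000 = 320.000 ms.

320 ms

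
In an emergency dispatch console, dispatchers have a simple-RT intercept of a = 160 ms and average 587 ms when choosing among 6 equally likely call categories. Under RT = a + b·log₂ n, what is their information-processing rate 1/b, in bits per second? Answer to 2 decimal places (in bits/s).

6.05 bits/s

Choice component = 587 − 160 = 427 ms over log₂(6) = 2.5850 bits.
b = 427 / 2.5850 = 165.186 ms/bit, so 1/b = 6.054 bits/s.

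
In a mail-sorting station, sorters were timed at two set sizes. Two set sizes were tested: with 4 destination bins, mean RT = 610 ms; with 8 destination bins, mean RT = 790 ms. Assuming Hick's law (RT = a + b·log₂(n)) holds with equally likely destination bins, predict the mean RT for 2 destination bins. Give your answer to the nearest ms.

RT is linear in log₂ n, so two points fix the line:
  b = (790 − 610) / (log₂ 8 − log₂ 4) = 180 / (3 − 2) = 180 ms/bit
  a = 610 − 180 × 2 = 250 ms
Then RT(2) = 250 + 180 × log₂ 2 = 250 + 180 × 1 ≈ 430.000 ms.

430 ms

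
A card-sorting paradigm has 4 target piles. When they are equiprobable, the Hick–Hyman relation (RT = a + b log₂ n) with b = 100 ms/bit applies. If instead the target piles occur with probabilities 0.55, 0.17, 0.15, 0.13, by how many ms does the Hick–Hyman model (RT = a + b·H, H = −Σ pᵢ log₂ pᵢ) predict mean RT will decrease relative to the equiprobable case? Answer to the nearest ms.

30 ms

The RT saving is b·ΔH. Equiprobable H₀ = log₂(4) = 2.0000 bits; with the given probabilities H = 1.7021 bits.
b·(H₀ − H) = 100 × (2.0000 − 1.7021) = 29.79 ms.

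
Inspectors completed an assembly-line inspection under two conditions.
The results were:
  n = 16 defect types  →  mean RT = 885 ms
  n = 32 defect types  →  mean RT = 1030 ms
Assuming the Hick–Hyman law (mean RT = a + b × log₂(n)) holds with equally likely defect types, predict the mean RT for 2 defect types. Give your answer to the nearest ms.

Fit slope and intercept:
  b = (1030 − 885) / (log₂ 32 − log₂ 16) = 145 / (5 − 4) = 145 ms/bit
  a = 885 − 145 × 4 = 305 ms
Then RT(2) = 305 + 145 × log₂ 2 = 305 + 145 × 1 ≈ 450.000 ms.

450 ms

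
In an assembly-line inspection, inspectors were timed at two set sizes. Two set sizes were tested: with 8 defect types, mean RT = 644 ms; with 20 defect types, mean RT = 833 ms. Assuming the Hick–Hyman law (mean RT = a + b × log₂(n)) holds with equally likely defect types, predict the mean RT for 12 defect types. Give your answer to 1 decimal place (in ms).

727.6 ms

With log₂ n on the abscissa the relation is linear; from the two conditions:
  b = (833 − 644) / (log₂ 20 − log₂ 8) = 189 / (4.3219 − 3) = 142.973 ms/bit
  a = 644 − 142.973 × 3 = 215.081 ms
Then RT(12) = 215.081 + 142.973 × log₂ 12 = 215.081 + 142.973 × 3.5850 ≈ 727.634 ms.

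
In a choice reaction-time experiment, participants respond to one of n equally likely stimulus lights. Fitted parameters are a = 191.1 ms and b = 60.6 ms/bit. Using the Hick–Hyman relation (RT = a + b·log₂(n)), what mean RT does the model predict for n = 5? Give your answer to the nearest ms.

log₂(5) = 2.3219 bits, so RT = 191.1 + 60.6 × 2.3219 ≈ 331.809 ms.

332 ms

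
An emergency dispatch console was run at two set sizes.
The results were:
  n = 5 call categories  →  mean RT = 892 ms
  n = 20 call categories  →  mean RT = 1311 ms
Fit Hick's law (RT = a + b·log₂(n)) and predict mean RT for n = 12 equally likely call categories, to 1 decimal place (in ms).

1156.6 ms

Solve the two-equation system in a and b:
  b = (1311 − 892) / (log₂ 20 − log₂ 5) = 419 / (4.3219 − 2.3219) = 209.500 ms/bit
  a = 892 − 209.500 × 2.3219 = 405.556 ms
Then RT(12) = 405.556 + 209.500 × log₂ 12 = 405.556 + 209.500 × 3.5850 ≈ 1156.606 ms.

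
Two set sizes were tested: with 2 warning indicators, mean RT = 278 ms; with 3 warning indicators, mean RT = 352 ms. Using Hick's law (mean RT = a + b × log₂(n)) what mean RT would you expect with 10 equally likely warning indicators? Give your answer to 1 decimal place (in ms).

With log₂ n on the abscissa the relation is linear; from the two conditions:
  b = (352 − 278) / (log₂ 3 − log₂ 2) = 74 / (1.5850 − 1) = 126.504 ms/bit
  a = 278 − 126.504 × 1 = 151.496 ms
Then RT(10) = 151.496 + 126.504 × log₂ 10 = 151.496 + 126.504 × 3.3219 ≈ 571.733 ms.

571.7 ms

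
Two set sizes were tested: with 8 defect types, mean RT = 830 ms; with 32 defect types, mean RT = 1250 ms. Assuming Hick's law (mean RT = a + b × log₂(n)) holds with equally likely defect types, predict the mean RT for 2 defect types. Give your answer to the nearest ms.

410 ms

Solve the two-equation system in a and b:
  b = (1250 − 830) / (log₂ 32 − log₂ 8) = 420 / (5 − 3) = 210 ms/bit
  a = 830 − 210 × 3 = 200 ms
Then RT(2) = 200 + 210 × log₂ 2 = 200 + 210 × 1 ≈ 410.000 ms.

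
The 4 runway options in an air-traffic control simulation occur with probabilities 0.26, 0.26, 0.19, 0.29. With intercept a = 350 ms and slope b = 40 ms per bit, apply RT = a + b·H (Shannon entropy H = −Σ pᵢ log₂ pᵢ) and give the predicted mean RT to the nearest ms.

429 ms

Entropy contributions −pᵢ log₂ pᵢ: 0.5053, 0.5053, 0.4552, 0.5179; sum H = 1.9837 bits.
RT = a + bH = 350 + 40·1.9837 = 429.35 ms.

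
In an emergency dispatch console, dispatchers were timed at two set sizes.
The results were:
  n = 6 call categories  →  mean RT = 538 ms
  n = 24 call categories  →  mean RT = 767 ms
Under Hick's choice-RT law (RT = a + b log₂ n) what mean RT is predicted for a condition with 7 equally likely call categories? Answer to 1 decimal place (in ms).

RT is linear in log₂ n, so two points fix the line:
  b = (767 − 538) / (log₂ 24 − log₂ 6) = 229 / (4.5850 − 2.5850) = 114.500 ms/bit
  a = 538 − 114.500 × 2.5850 = 242.022 ms
Then RT(7) = 242.022 + 114.500 × log₂ 7 = 242.022 + 114.500 × 2.8074 ≈ 563.464 ms.

563.5 ms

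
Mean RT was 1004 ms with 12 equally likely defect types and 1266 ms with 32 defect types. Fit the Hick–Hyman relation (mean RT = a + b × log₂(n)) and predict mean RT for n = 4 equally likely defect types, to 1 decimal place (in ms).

With log₂ n on the abscissa the relation is linear; from the two conditions:
  b = (1266 − 1004) / (log₂ 32 − log₂ 12) = 262 / (5 − 3.5850) = 185.154 ms/bit
  a = 1004 − 185.154 × 3.5850 = 340.229 ms
Then RT(4) = 340.229 + 185.154 × log₂ 4 = 340.229 + 185.154 × 2 ≈ 710.538 ms.

710.5 ms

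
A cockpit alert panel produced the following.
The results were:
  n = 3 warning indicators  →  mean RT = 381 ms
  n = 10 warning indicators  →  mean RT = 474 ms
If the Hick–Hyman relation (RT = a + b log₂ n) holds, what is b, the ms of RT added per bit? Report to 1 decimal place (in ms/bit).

The slope on a log₂ axis is (474 − 381) / (3.3219 − 1.5850) = 53.542 ms/bit.

53.5 ms/bit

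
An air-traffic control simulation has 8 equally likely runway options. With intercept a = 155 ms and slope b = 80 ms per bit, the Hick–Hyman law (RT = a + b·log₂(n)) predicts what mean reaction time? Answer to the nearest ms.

log₂(8) = 3 bits, so RT = 155 + 80 × 3 ≈ 395.000 ms.

395 ms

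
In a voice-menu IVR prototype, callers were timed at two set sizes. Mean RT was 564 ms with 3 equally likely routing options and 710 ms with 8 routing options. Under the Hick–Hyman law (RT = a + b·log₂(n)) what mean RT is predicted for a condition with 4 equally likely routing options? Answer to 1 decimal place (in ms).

RT is linear in log₂ n, so two points fix the line:
  b = (710 − 564) / (log₂ 8 − log₂ 3) = 146 / (3 − 1.5850) = 103.177 ms/bit
  a = 564 − 103.177 × 1.5850 = 400.468 ms
Then RT(4) = 400.468 + 103.177 × log₂ 4 = 400.468 + 103.177 × 2 ≈ 606.823 ms.

606.8 ms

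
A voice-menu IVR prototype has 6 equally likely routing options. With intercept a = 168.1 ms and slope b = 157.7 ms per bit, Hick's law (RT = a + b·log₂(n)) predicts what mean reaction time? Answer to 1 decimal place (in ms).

575.7 ms

log₂(6) = 2.5850 bits, so RT = 168.1 + 157.7 × 2.5850 ≈ 575.749 ms.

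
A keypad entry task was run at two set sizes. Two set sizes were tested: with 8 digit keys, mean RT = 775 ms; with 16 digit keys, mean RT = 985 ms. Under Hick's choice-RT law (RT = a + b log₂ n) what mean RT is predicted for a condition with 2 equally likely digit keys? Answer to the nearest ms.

355 ms

With log₂ n on the abscissa the relation is linear; from the two conditions:
  b = (985 − 775) / (log₂ 16 − log₂ 8) = 210 / (4 − 3) = 210 ms/bit
  a = 775 − 210 × 3 = 145 ms
Then RT(2) = 145 + 210 × log₂ 2 = 145 + 210 × 1 ≈ 355.000 ms.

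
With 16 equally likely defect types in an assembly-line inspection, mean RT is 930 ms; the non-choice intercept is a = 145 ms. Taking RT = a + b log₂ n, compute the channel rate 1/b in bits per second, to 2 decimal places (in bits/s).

5.10 bits/s

Choice component = 930 − 145 = 785 ms over log₂(16) = 4 bits.
b = 785 / 4 = 196.250 ms/bit, so 1/b = 5.096 bits/s.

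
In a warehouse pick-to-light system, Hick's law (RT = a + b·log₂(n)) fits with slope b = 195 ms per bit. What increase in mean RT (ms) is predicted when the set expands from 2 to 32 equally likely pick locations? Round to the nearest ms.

The intercept a cancels: ΔRT = b·(log₂ n₂ − log₂ n₁) = b·log₂(n₂/n₁).
log₂(32) − log₂(2) = log₂(32/2) = log₂(16) = 4.
ΔRT = 195 × 4.0000 = 780.000 ms.

780 ms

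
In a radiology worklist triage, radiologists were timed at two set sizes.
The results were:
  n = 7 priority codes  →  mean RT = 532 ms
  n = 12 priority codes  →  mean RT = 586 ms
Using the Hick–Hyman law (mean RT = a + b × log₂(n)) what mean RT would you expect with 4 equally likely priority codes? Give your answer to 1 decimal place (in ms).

RT is linear in log₂ n, so two points fix the line:
  b = (586 − 532) / (log₂ 12 − log₂ 7) = 54 / (3.5850 − 2.8074) = 69.444 ms/bit
  a = 532 − 69.444 × 2.8074 = 337.047 ms
Then RT(4) = 337.047 + 69.444 × log₂ 4 = 337.047 + 69.444 × 2 ≈ 475.934 ms.

475.9 ms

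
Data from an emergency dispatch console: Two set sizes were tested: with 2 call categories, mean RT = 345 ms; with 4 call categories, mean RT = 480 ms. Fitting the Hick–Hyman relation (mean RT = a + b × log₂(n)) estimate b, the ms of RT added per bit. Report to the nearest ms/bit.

135 ms/bit

Slope: b = (480 − 345) / (log₂ 4 − log₂ 2) = 135/1.0000 = 135 ms/bit.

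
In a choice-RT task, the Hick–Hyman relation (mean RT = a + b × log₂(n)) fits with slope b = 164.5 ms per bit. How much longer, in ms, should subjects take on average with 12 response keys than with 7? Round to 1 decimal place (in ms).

Only the slope matters, since a is common to both: ΔRT = b·log₂(n₂/n₁).
log₂(12) − log₂(7) = 3.5850 − 2.8074 = 0.7776.
ΔRT = 164.5 × 0.7776 = 127.916 ms.

127.9 ms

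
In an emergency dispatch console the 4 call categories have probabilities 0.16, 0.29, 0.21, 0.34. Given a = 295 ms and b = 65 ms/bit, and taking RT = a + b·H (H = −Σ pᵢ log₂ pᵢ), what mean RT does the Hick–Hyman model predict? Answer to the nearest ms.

Entropy contributions −pᵢ log₂ pᵢ: 0.4230, 0.5179, 0.4728, 0.5292; sum H = 1.9429 bits.
RT = a + bH = 295 + 65·1.9429 = 421.29 ms.

421 ms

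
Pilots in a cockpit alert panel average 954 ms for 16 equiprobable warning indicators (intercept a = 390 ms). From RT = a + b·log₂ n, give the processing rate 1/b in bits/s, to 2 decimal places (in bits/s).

7.09 bits/s

Choice component = 954 − 390 = 564 ms over log₂(16) = 4 bits.
b = 564 / 4 = 141.000 ms/bit, so 1/b = 7.092 bits/s.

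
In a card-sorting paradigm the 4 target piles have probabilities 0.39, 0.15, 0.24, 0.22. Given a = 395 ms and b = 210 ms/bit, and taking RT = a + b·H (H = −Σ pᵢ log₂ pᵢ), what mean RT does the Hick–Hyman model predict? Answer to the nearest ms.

797 ms

H = 0.39·log₂(1/0.39) + 0.15·log₂(1/0.15) + 0.24·log₂(1/0.24) + 0.22·log₂(1/0.22) = 1.9150 bits.
RT = 395 + 210 × 1.9150 = 797.16 ms.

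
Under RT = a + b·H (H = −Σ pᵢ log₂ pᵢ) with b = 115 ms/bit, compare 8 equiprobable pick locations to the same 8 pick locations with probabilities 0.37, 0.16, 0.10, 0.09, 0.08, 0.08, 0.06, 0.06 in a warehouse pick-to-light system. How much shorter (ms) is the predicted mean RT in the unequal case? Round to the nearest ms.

38 ms

The RT saving is b·ΔH. Equiprobable H₀ = log₂(8) = 3.0000 bits; with the given probabilities H = 2.6687 bits.
b·(H₀ − H) = 115 × (3.0000 − 2.6687) = 38.10 ms.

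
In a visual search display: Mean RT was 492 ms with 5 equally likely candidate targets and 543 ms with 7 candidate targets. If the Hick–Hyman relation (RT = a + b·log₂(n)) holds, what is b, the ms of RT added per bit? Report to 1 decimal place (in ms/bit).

b = (RT₂ − RT₁)/(log₂ n₂ − log₂ n₁) = (543 − 492)/(2.8074 − 2.3219) = 105.062 ms/bit.

105.1 ms/bit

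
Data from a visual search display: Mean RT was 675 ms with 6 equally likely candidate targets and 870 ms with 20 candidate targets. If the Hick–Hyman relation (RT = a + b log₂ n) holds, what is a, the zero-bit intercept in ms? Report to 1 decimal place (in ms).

384.8 ms

b = (RT₂ − RT₁)/(log₂ n₂ − log₂ n₁) = (870 − 675)/(4.3219 − 2.5850) = 112.265 ms/bit.
Intercept: a = 675 − 112.265·log₂(6) = 384.800 ms.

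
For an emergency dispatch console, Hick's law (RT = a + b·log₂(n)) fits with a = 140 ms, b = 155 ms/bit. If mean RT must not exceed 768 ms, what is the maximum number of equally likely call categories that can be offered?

155·log₂ n ≤ 768 − 140 = 628, giving log₂ n ≤ 4.0516 and n ≤ 16.583. The largest whole number is 16.

16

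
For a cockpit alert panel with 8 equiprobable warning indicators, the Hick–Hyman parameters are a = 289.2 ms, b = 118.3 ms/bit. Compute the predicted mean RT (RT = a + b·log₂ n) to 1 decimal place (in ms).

644.1 ms

log₂(8) = 3 bits, so RT = 289.2 + 118.3 × 3 ≈ 644.100 ms.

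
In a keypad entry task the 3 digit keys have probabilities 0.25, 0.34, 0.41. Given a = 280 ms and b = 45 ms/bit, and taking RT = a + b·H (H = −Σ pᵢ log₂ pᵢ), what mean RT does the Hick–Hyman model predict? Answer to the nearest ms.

350 ms

Entropy contributions −pᵢ log₂ pᵢ: 0.5000, 0.5292, 0.5274; sum H = 1.5566 bits.
RT = a + bH = 280 + 45·1.5566 = 350.05 ms.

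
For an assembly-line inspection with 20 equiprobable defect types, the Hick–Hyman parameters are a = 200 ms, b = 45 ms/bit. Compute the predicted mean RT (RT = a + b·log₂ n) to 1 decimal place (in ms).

log₂(20) = 4.3219 bits, so RT = 200 + 45 × 4.3219 ≈ 394.487 ms.

394.5 ms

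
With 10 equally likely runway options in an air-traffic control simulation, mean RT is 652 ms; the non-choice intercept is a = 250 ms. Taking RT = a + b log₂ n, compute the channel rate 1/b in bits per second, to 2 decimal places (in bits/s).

8.26 bits/s

b = (652 − 250)/log₂ 10 = 402/3.3219 = 121.014 ms per bit = 0.12101 s/bit; the reciprocal is 8.264 bits/s.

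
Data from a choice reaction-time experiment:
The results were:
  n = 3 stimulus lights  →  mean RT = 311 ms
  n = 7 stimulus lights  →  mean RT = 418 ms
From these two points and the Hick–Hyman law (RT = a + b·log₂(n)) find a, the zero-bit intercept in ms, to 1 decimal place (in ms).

172.3 ms

b = (RT₂ − RT₁)/(log₂ n₂ − log₂ n₁) = (418 − 311)/(2.8074 − 1.5850) = 87.533 ms/bit.
Intercept: a = 311 − 87.533·log₂(3) = 172.263 ms.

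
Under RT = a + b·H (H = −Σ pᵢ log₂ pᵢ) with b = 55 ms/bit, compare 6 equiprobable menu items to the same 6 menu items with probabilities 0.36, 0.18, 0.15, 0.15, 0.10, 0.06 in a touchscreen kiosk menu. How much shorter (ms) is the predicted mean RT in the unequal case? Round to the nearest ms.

12 ms

Equiprobable entropy H₀ = log₂ 6 = 2.5850 bits.
Skewed entropy H = −Σ pᵢ log₂ pᵢ = 2.3727 bits.
ΔRT = b·(H₀ − H) = 55 × 0.2122 = 11.67 ms.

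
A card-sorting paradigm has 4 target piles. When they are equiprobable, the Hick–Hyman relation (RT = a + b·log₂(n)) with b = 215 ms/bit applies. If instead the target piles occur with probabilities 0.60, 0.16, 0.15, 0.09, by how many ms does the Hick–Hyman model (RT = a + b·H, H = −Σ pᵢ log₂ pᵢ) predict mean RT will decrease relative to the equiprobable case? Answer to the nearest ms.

Equiprobable entropy H₀ = log₂ 4 = 2.0000 bits.
Skewed entropy H = −Σ pᵢ log₂ pᵢ = 1.5884 bits.
ΔRT = b·(H₀ − H) = 215 × 0.4116 = 88.50 ms.

88 ms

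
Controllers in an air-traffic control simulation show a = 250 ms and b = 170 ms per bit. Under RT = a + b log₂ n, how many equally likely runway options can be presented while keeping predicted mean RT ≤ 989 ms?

Set 250 + 170·log₂ n ≤ 989 → log₂ n ≤ (989 − 250)/170 = 4.3471.
So n ≤ 2^4.3471 = 20.351; the largest integer n is 20.

20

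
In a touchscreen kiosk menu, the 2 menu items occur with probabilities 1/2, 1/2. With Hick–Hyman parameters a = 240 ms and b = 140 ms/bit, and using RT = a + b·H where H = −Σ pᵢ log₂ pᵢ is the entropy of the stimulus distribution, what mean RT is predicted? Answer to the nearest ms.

380 ms

Each term −pᵢ log₂ pᵢ: 0.5·1 + 0.5·1; summed, H = 1.000 bits.
Mean RT = a + bH = 240 + 140·1.000 = 380.00 ms.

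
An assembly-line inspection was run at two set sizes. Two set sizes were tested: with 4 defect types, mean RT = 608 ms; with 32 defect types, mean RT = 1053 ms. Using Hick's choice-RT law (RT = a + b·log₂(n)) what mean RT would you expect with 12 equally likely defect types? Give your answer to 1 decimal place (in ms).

With log₂ n on the abscissa the relation is linear; from the two conditions:
  b = (1053 − 608) / (log₂ 32 − log₂ 4) = 445 / (5 − 2) = 148.333 ms/bit
  a = 608 − 148.333 × 2 = 311.333 ms
Then RT(12) = 311.333 + 148.333 × log₂ 12 = 311.333 + 148.333 × 3.5850 ≈ 843.103 ms.

843.1 ms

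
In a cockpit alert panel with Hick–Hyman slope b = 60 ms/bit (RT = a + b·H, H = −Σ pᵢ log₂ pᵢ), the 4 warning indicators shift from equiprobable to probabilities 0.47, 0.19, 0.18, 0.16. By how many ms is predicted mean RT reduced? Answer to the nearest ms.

The RT saving is b·ΔH. Equiprobable H₀ = log₂(4) = 2.0000 bits; with the given probabilities H = 1.8355 bits.
b·(H₀ − H) = 60 × (2.0000 − 1.8355) = 9.87 ms.

10 ms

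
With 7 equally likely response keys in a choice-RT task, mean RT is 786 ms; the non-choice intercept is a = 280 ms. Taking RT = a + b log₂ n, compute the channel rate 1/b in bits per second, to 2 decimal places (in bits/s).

Choice component = 786 − 280 = 506 ms over log₂(7) = 2.8074 bits.
b = 506 / 2.8074 = 180.241 ms/bit, so 1/b = 5.548 bits/s.

5.55 bits/s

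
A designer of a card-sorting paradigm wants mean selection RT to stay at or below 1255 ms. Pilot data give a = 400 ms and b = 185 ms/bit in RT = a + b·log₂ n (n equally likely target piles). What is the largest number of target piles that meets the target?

24

Set 400 + 185·log₂ n ≤ 1255 → log₂ n ≤ (1255 − 400)/185 = 4.6216.
So n ≤ 2^4.6216 = 24.618; the largest integer n is 24.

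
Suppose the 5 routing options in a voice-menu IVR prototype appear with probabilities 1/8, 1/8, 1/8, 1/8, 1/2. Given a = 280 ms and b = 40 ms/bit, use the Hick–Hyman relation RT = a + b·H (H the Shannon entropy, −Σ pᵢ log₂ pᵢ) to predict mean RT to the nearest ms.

H = −Σ pᵢ log₂ pᵢ = 0.125·3 + 0.125·3 + 0.125·3 + 0.125·3 + 0.5·1 = 2.000 bits.
RT = 280 + 40 × 2.000 = 360.00 ms.

360 ms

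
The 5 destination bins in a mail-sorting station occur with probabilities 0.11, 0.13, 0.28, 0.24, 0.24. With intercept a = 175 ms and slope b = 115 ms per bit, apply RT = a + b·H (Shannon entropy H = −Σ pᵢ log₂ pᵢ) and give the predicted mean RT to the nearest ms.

432 ms

Entropy contributions −pᵢ log₂ pᵢ: 0.3503, 0.3826, 0.5142, 0.4941, 0.4941; sum H = 2.2354 bits.
RT = a + bH = 175 + 115·2.2354 = 432.07 ms.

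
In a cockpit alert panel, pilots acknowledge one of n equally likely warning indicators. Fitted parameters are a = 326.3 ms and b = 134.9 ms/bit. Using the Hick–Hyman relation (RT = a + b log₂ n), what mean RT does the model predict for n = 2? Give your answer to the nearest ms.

461 ms

log₂(2) = 1 bits, so RT = 326.3 + 134.9 × 1 ≈ 461.200 ms.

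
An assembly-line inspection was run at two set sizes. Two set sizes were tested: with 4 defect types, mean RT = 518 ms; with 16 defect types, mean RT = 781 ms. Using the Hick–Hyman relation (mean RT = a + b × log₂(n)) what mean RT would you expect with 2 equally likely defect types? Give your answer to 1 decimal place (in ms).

386.5 ms

With log₂ n on the abscissa the relation is linear; from the two conditions:
  b = (781 − 518) / (log₂ 16 − log₂ 4) = 263 / (4 − 2) = 131.500 ms/bit
  a = 518 − 131.500 × 2 = 255.000 ms
Then RT(2) = 255.000 + 131.500 × log₂ 2 = 255.000 + 131.500 × 1 ≈ 386.500 ms.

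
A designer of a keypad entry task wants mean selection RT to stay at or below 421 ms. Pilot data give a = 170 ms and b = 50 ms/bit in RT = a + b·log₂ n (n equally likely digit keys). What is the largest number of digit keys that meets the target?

32

50·log₂ n ≤ 421 − 170 = 251, giving log₂ n ≤ 5.0200 and n ≤ 32.447. The largest whole number is 32.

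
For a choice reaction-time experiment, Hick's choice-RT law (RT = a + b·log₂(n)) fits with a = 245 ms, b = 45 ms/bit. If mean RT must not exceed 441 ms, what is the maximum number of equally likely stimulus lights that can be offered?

Set 245 + 45·log₂ n ≤ 441 → log₂ n ≤ (441 − 245)/45 = 4.3556.
So n ≤ 2^4.3556 = 20.472; the largest integer n is 20.

20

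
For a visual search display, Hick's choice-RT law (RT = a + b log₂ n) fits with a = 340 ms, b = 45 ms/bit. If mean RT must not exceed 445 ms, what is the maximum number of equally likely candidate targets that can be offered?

5

Set 340 + 45·log₂ n ≤ 445 → log₂ n ≤ (445 − 340)/45 = 2.3333.
So n ≤ 2^2.3333 = 5.040; the largest integer n is 5.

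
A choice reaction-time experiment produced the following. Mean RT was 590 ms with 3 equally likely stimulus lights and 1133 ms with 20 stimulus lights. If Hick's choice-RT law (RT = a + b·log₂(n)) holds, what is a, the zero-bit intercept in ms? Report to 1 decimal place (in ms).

Slope: b = (1133 − 590) / (log₂ 20 − log₂ 3) = 543/2.7370 = 198.395 ms/bit.
Intercept: a = 590 − 198.395·log₂(3) = 275.552 ms.

275.6 ms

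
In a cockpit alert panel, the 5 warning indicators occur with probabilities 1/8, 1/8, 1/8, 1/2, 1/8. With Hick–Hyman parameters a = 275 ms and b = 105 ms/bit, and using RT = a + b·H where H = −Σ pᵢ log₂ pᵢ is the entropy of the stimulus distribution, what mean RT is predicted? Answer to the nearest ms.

H = −Σ pᵢ log₂ pᵢ = 0.125·3 + 0.125·3 + 0.125·3 + 0.5·1 + 0.125·3 = 2.000 bits.
RT = 275 + 105 × 2.000 = 485.00 ms.

485 ms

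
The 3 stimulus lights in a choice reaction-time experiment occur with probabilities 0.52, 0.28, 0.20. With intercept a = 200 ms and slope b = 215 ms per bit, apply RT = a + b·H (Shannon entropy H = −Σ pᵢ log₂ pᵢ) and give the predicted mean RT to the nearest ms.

516 ms

H = 0.52·log₂(1/0.52) + 0.28·log₂(1/0.28) + 0.20·log₂(1/0.20) = 1.4692 bits.
RT = 200 + 215 × 1.4692 = 515.87 ms.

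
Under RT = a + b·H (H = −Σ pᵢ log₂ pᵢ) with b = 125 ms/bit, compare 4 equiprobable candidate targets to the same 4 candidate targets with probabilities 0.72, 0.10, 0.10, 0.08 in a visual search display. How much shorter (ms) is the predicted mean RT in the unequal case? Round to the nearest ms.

The RT saving is b·ΔH. Equiprobable H₀ = log₂(4) = 2.0000 bits; with the given probabilities H = 1.2971 bits.
b·(H₀ − H) = 125 × (2.0000 − 1.2971) = 87.86 ms.

88 ms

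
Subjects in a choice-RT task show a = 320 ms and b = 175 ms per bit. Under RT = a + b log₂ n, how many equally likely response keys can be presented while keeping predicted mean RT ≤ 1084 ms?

Set 320 + 175·log₂ n ≤ 1084 → log₂ n ≤ (1084 − 320)/175 = 4.3657.
So n ≤ 2^4.3657 = 20.616; the largest integer n is 20.

20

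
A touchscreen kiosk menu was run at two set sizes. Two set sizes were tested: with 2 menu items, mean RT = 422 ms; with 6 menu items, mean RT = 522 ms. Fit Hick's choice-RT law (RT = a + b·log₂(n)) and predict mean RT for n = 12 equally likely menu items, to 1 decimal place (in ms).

585.1 ms

Fit slope and intercept:
  b = (522 − 422) / (log₂ 6 − log₂ 2) = 100 / (2.5850 − 1) = 63.093 ms/bit
  a = 422 − 63.093 × 1 = 358.907 ms
Then RT(12) = 358.907 + 63.093 × log₂ 12 = 358.907 + 63.093 × 3.5850 ≈ 585.093 ms.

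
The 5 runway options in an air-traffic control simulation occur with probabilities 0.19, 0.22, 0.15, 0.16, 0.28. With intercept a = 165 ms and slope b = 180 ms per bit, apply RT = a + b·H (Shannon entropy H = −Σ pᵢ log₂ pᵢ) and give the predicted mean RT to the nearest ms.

H = 0.19·log₂(1/0.19) + 0.22·log₂(1/0.22) + 0.15·log₂(1/0.15) + 0.16·log₂(1/0.16) + 0.28·log₂(1/0.28) = 2.2836 bits.
RT = 165 + 180 × 2.2836 = 576.04 ms.

576 ms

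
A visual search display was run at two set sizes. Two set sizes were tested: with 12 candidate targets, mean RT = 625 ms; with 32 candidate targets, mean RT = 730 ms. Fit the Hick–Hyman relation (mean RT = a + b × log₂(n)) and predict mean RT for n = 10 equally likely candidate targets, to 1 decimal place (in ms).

605.5 ms

RT is linear in log₂ n, so two points fix the line:
  b = (730 − 625) / (log₂ 32 − log₂ 12) = 105 / (5 − 3.5850) = 74.203 ms/bit
  a = 625 − 74.203 × 3.5850 = 358.985 ms
Then RT(10) = 358.985 + 74.203 × log₂ 10 = 358.985 + 74.203 × 3.3219 ≈ 605.482 ms.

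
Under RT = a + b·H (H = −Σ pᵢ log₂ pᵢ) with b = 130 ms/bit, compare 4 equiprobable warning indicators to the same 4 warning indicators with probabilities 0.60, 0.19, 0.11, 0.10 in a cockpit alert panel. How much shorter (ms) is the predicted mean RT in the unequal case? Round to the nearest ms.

55 ms

Equiprobable entropy H₀ = log₂ 4 = 2.0000 bits.
Skewed entropy H = −Σ pᵢ log₂ pᵢ = 1.5799 bits.
ΔRT = b·(H₀ − H) = 130 × 0.4201 = 54.61 ms.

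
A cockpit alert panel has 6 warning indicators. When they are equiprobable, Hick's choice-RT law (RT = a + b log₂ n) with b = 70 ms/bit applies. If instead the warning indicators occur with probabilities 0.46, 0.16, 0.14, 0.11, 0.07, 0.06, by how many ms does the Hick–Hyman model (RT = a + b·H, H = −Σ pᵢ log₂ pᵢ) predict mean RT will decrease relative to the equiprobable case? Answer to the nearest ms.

Equiprobable entropy H₀ = log₂ 6 = 2.5850 bits.
Skewed entropy H = −Σ pᵢ log₂ pᵢ = 2.1978 bits.
ΔRT = b·(H₀ − H) = 70 × 0.3871 = 27.10 ms.

27 ms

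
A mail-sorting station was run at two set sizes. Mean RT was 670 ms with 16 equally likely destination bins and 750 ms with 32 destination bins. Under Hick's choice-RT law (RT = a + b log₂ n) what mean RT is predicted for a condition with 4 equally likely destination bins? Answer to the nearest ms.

Fit slope and intercept:
  b = (750 − 670) / (log₂ 32 − log₂ 16) = 80 / (5 − 4) = 80 ms/bit
  a = 670 − 80 × 4 = 350 ms
Then RT(4) = 350 + 80 × log₂ 4 = 350 + 80 × 2 ≈ 510.000 ms.

510 ms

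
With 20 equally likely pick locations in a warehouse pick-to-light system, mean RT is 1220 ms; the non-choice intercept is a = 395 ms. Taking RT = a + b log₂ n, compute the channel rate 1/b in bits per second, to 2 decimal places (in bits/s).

Choice component = 1220 − 395 = 825 ms over log₂(20) = 4.3219 bits.
b = 825 / 4.3219 = 190.887 ms/bit, so 1/b = 5.239 bits/s.

5.24 bits/s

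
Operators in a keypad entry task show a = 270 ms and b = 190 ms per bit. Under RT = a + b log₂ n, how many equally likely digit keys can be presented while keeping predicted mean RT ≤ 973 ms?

12

190·log₂ n ≤ 973 − 270 = 703, giving log₂ n ≤ 3.7000 and n ≤ 12.996. The largest whole number is 12.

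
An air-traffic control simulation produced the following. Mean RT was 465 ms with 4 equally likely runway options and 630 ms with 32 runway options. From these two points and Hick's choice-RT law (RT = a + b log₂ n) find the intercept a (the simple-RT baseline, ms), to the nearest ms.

355 ms

b = (RT₂ − RT₁)/(log₂ n₂ − log₂ n₁) = (630 − 465)/(5 − 2) = 55 ms/bit.
a = RT₁ − b·log₂ n₁ = 465 − 55 × 2 = 355.000 ms.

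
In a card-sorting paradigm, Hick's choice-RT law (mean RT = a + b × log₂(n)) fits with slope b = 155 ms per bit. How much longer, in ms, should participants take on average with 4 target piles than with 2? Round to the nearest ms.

ΔRT = (a + b log₂ n₂) − (a + b log₂ n₁) = b·(log₂ n₂ − log₂ n₁).
log₂(4) − log₂(2) = log₂(4/2) = log₂(2) = 1.
ΔRT = 155 × 1.0000 = 155.000 ms.

155 ms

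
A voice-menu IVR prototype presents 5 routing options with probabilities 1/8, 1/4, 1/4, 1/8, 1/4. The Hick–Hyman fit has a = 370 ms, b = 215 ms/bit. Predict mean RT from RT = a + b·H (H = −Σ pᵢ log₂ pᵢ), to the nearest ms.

Each term −pᵢ log₂ pᵢ: 0.125·3 + 0.25·2 + 0.25·2 + 0.125·3 + 0.25·2; summed, H = 2.250 bits.
Mean RT = a + bH = 370 + 215·2.250 = 853.75 ms.

854 ms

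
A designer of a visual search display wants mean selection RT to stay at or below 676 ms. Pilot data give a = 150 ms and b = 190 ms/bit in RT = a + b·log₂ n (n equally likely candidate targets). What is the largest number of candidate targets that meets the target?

190·log₂ n ≤ 676 − 150 = 526, giving log₂ n ≤ 2.7684 and n ≤ 6.814. The largest whole number is 6.

6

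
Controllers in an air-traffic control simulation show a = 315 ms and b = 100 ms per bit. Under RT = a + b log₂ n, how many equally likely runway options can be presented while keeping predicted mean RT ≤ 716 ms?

Information budget: (716 − 315)/100 = 4.0100 bits, so n ≤ 2^4.0100 = 16.111 → at most 16.

16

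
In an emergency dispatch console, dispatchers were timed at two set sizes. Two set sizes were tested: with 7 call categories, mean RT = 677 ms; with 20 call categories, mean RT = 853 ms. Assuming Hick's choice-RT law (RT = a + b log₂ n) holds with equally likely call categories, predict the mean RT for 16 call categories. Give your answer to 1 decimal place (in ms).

Fit slope and intercept:
  b = (853 − 677) / (log₂ 20 − log₂ 7) = 176 / (4.3219 − 2.8074) = 116.204 ms/bit
  a = 677 − 116.204 × 2.8074 = 350.773 ms
Then RT(16) = 350.773 + 116.204 × log₂ 16 = 350.773 + 116.204 × 4 ≈ 815.591 ms.

815.6 ms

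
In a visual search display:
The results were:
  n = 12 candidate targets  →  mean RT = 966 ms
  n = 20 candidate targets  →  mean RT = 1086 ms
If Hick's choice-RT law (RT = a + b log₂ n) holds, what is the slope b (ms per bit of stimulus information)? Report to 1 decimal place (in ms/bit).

b = (RT₂ − RT₁)/(log₂ n₂ − log₂ n₁) = (1086 − 966)/(4.3219 − 3.5850) = 162.830 ms/bit.

162.8 ms/bit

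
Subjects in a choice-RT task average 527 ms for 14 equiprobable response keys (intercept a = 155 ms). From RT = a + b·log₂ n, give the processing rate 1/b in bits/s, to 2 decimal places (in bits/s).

10.23 bits/s

Choice component = 527 − 155 = 372 ms over log₂(14) = 3.8074 bits.
b = 372 / 3.8074 = 97.706 ms/bit, so 1/b = 10.235 bits/s.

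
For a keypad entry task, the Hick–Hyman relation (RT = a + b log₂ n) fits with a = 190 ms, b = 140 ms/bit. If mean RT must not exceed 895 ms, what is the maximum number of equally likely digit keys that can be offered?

32

140·log₂ n ≤ 895 − 190 = 705, giving log₂ n ≤ 5.0357 and n ≤ 32.802. The largest whole number is 32.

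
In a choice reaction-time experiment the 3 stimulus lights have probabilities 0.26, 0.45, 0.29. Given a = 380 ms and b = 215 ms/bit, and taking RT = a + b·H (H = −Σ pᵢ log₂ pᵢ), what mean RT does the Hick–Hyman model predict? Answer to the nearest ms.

Entropy contributions −pᵢ log₂ pᵢ: 0.5053, 0.5184, 0.5179; sum H = 1.5416 bits.
RT = a + bH = 380 + 215·1.5416 = 711.44 ms.

711 ms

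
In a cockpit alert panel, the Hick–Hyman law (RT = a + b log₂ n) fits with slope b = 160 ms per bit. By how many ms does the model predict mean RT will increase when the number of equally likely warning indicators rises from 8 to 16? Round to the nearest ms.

The intercept a cancels: ΔRT = b·(log₂ n₂ − log₂ n₁) = b·log₂(n₂/n₁).
log₂(16) − log₂(8) = log₂(16/8) = log₂(2) = 1.
ΔRT = 160 × 1.0000 = 160.000 ms.

160 ms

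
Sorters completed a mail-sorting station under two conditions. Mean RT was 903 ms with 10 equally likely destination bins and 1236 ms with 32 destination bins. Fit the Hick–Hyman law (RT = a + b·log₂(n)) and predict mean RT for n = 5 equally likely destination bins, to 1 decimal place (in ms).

Solve the two-equation system in a and b:
  b = (1236 − 903) / (log₂ 32 − log₂ 10) = 333 / (5 − 3.3219) = 198.442 ms/bit
  a = 903 − 198.442 × 3.3219 = 243.790 ms
Then RT(5) = 243.790 + 198.442 × log₂ 5 = 243.790 + 198.442 × 2.3219 ≈ 704.558 ms.

704.6 ms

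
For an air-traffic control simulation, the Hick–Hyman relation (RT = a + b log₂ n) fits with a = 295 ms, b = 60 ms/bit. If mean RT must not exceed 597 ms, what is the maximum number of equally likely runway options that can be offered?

32

Information budget: (597 − 295)/60 = 5.0333 bits, so n ≤ 2^5.0333 = 32.748 → at most 32.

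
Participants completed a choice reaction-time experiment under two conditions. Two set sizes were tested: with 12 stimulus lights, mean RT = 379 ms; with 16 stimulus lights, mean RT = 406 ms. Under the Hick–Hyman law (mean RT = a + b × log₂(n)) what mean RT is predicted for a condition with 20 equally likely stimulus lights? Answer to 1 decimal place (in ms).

Solve the two-equation system in a and b:
  b = (406 − 379) / (log₂ 16 − log₂ 12) = 27 / (4 − 3.5850) = 65.054 ms/bit
  a = 379 − 65.054 × 3.5850 = 145.783 ms
Then RT(20) = 145.783 + 65.054 × log₂ 20 = 145.783 + 65.054 × 4.3219 ≈ 426.943 ms.

426.9 ms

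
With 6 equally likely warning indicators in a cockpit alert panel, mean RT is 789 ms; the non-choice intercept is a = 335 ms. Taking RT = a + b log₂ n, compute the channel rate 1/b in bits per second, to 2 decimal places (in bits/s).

5.69 bits/s

Choice component = 789 − 335 = 454 ms over log₂(6) = 2.5850 bits.
b = 454 / 2.5850 = 175.631 ms/bit, so 1/b = 5.694 bits/s.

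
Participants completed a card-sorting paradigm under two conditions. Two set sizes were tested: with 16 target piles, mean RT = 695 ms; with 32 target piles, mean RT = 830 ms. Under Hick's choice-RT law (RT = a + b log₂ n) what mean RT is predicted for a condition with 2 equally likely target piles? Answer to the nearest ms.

RT is linear in log₂ n, so two points fix the line:
  b = (830 − 695) / (log₂ 32 − log₂ 16) = 135 / (5 − 4) = 135 ms/bit
  a = 695 − 135 × 4 = 155 ms
Then RT(2) = 155 + 135 × log₂ 2 = 155 + 135 × 1 ≈ 290.000 ms.

290 ms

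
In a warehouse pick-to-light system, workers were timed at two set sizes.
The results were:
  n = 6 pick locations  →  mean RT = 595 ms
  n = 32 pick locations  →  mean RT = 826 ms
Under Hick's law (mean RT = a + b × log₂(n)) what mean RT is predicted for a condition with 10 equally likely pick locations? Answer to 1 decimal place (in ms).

With log₂ n on the abscissa the relation is linear; from the two conditions:
  b = (826 − 595) / (log₂ 32 − log₂ 6) = 231 / (5 − 2.5850) = 95.651 ms/bit
  a = 595 − 95.651 × 2.5850 = 347.747 ms
Then RT(10) = 347.747 + 95.651 × log₂ 10 = 347.747 + 95.651 × 3.3219 ≈ 665.491 ms.

665.5 ms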